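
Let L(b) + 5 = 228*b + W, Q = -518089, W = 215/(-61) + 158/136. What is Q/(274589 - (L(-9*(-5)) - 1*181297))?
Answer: -2149033172/1848487189 ≈ -1.1626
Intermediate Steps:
W = -9801/4148 (W = 215*(-1/61) + 158*(1/136) = -215/61 + 79/68 = -9801/4148 ≈ -2.3628)
L(b) = -30541/4148 + 228*b (L(b) = -5 + (228*b - 9801/4148) = -5 + (-9801/4148 + 228*b) = -30541/4148 + 228*b)
Q/(274589 - (L(-9*(-5)) - 1*181297)) = -518089/(274589 - ((-30541/4148 + 228*(-9*(-5))) - 1*181297)) = -518089/(274589 - ((-30541/4148 + 228*45) - 181297)) = -518089/(274589 - ((-30541/4148 + 10260) - 181297)) = -518089/(274589 - (42527939/4148 - 181297)) = -518089/(274589 - 1*(-709492017/4148)) = -518089/(274589 + 709492017/4148) = -518089/1848487189/4148 = -518089*4148/1848487189 = -2149033172/1848487189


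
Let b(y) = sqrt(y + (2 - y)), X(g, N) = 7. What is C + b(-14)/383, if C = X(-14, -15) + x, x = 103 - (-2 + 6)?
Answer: 106 + sqrt(2)/383 ≈ 106.00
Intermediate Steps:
b(y) = sqrt(2)
x = 99 (x = 103 - 4 = 99)
C = 106 (C = 7 + 99 = 106)
C + b(-14)/383 = 106 + sqrt(2)/383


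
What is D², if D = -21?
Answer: 441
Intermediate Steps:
D² = (-21)² = 441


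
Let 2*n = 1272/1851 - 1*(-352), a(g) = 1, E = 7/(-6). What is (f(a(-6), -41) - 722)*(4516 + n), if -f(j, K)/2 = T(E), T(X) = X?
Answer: -6250684984/1851 ≈ -3.3769e+6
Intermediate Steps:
E = -7/6 (E = 7*(-1/6) = -7/6 ≈ -1.1667)
n = 108804/617 (n = (1272/1851 - 1*(-352))/2 = (1272*(1/1851) + 352)/2 = (424/617 + 352)/2 = (1/2)*(217608/617) = 108804/617 ≈ 176.34)
f(j, K) = 7/3 (f(j, K) = -2*(-7/6) = 7/3)
(f(a(-6), -41) - 722)*(4516 + n) = (7/3 - 722)*(4516 + 108804/617) = -2159/3*2895176/617 = -6250684984/1851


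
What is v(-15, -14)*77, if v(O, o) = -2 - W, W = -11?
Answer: 693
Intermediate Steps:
v(O, o) = 9 (v(O, o) = -2 - 1*(-11) = -2 + 11 = 9)
v(-15, -14)*77 = 9*77 = 693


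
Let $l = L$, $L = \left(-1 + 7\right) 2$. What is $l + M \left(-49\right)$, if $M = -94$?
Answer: $4618$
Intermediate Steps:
$L = 12$ ($L = 6 \cdot 2 = 12$)
$l = 12$
$l + M \left(-49\right) = 12 - -4606 = 12 + 4606 = 4618$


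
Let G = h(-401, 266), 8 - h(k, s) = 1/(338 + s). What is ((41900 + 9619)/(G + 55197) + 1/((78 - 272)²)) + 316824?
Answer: 397592470934846971/1254927971884 ≈ 3.1683e+5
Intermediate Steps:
h(k, s) = 8 - 1/(338 + s)
G = 4831/604 (G = (2703 + 8*266)/(338 + 266) = (2703 + 2128)/604 = (1/604)*4831 = 4831/604 ≈ 7.9983)
((41900 + 9619)/(G + 55197) + 1/((78 - 272)²)) + 316824 = ((41900 + 9619)/(4831/604 + 55197) + 1/((78 - 272)²)) + 316824 = (51519/(33343819/604) + 1/((-194)²)) + 316824 = (51519*(604/33343819) + 1/37636) + 316824 = (31117476/33343819 + 1/37636) + 316824 = 1171170670555/1254927971884 + 316824 = 397592470934846971/1254927971884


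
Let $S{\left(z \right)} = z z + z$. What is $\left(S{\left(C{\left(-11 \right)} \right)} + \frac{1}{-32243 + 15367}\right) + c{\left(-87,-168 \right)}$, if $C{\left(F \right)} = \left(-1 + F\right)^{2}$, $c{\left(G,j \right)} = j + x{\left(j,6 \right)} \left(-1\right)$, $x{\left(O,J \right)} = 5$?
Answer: $\frac{349451331}{16876} \approx 20707.0$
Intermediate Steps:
$c{\left(G,j \right)} = -5 + j$ ($c{\left(G,j \right)} = j + 5 \left(-1\right) = j - 5 = -5 + j$)
$S{\left(z \right)} = z + z^{2}$ ($S{\left(z \right)} = z^{2} + z = z + z^{2}$)
$\left(S{\left(C{\left(-11 \right)} \right)} + \frac{1}{-32243 + 15367}\right) + c{\left(-87,-168 \right)} = \left(\left(-1 - 11\right)^{2} \left(1 + \left(-1 - 11\right)^{2}\right) + \frac{1}{-32243 + 15367}\right) - 173 = \left(\left(-12\right)^{2} \left(1 + \left(-12\right)^{2}\right) + \frac{1}{-16876}\right) - 173 = \left(144 \left(1 + 144\right) - \frac{1}{16876}\right) - 173 = \left(144 \cdot 145 - \frac{1}{16876}\right) - 173 = \left(20880 - \frac{1}{16876}\right) - 173 = \frac{352370879}{16876} - 173 = \frac{349451331}{16876}$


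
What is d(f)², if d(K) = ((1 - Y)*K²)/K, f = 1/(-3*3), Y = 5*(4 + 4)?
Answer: 169/9 ≈ 18.778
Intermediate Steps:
Y = 40 (Y = 5*8 = 40)
f = -⅑ (f = 1/(-9) = -⅑ ≈ -0.11111)
d(K) = -39*K (d(K) = ((1 - 1*40)*K²)/K = ((1 - 40)*K²)/K = (-39*K²)/K = -39*K)
d(f)² = (-39*(-⅑))² = (13/3)² = 169/9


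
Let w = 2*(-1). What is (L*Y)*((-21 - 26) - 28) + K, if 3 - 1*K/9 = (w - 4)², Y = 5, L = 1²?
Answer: -672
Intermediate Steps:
L = 1
w = -2
K = -297 (K = 27 - 9*(-2 - 4)² = 27 - 9*(-6)² = 27 - 9*36 = 27 - 324 = -297)
(L*Y)*((-21 - 26) - 28) + K = (1*5)*((-21 - 26) - 28) - 297 = 5*(-47 - 28) - 297 = 5*(-75) - 297 = -375 - 297 = -672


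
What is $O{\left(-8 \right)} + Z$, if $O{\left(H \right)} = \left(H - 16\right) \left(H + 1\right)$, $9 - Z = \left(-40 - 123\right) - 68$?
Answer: $408$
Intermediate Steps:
$Z = 240$ ($Z = 9 - \left(\left(-40 - 123\right) - 68\right) = 9 - \left(-163 - 68\right) = 9 - -231 = 9 + 231 = 240$)
$O{\left(H \right)} = \left(1 + H\right) \left(-16 + H\right)$ ($O{\left(H \right)} = \left(-16 + H\right) \left(1 + H\right) = \left(1 + H\right) \left(-16 + H\right)$)
$O{\left(-8 \right)} + Z = \left(-16 + \left(-8\right)^{2} - -120\right) + 240 = \left(-16 + 64 + 120\right) + 240 = 168 + 240 = 408$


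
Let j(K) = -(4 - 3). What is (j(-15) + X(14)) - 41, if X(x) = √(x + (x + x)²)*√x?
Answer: -42 + 14*√57 ≈ 63.698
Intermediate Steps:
X(x) = √x*√(x + 4*x²) (X(x) = √(x + (2*x)²)*√x = √(x + 4*x²)*√x = √x*√(x + 4*x²))
j(K) = -1 (j(K) = -1*1 = -1)
(j(-15) + X(14)) - 41 = (-1 + √14*√(14*(1 + 4*14))) - 41 = (-1 + √14*√(14*(1 + 56))) - 41 = (-1 + √14*√(14*57)) - 41 = (-1 + √14*√798) - 41 = (-1 + 14*√57) - 41 = -42 + 14*√57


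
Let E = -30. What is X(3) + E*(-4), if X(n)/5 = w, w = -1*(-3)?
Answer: 135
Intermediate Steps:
w = 3
X(n) = 15 (X(n) = 5*3 = 15)
X(3) + E*(-4) = 15 - 30*(-4) = 15 + 120 = 135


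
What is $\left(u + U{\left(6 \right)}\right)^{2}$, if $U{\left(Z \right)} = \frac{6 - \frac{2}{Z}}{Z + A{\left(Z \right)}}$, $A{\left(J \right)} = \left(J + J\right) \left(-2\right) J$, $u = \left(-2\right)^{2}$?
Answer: $\frac{2686321}{171396} \approx 15.673$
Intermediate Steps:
$u = 4$
$A{\left(J \right)} = - 4 J^{2}$ ($A{\left(J \right)} = 2 J \left(-2\right) J = - 4 J J = - 4 J^{2}$)
$U{\left(Z \right)} = \frac{6 - \frac{2}{Z}}{Z - 4 Z^{2}}$
$\left(u + U{\left(6 \right)}\right)^{2} = \left(4 + \frac{2 \left(1 - 18\right)}{36 \left(-1 + 4 \cdot 6\right)}\right)^{2} = \left(4 + 2 \cdot \frac{1}{36} \frac{1}{-1 + 24} \left(1 - 18\right)\right)^{2} = \left(4 + 2 \cdot \frac{1}{36} \cdot \frac{1}{23} \left(-17\right)\right)^{2} = \left(4 - \frac{17}{414}\right)^{2} = \left(\frac{1639}{414}\right)^{2} = \frac{2686321}{171396}$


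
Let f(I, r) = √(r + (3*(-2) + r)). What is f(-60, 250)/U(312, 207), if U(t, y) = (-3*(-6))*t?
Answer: √494/5616 ≈ 0.0039576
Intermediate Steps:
U(t, y) = 18*t
f(I, r) = √(-6 + 2*r) (f(I, r) = √(r + (-6 + r)) = √(-6 + 2*r))
f(-60, 250)/U(312, 207) = √(-6 + 2*250)/((18*312)) = √(-6 + 500)/5616 = √494*(1/5616) = √494/5616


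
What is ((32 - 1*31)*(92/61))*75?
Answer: 6900/61 ≈ 113.11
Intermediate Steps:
((32 - 1*31)*(92/61))*75 = ((32 - 31)*(92*(1/61)))*75 = (1*(92/61))*75 = (92/61)*75 = 6900/61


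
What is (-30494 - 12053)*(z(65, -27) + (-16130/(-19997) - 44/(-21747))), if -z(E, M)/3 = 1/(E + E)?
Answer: -171777876426551/5139428970 ≈ -33424.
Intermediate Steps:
z(E, M) = -3/(2*E) (z(E, M) = -3/(E + E) = -3*1/(2*E) = -3/(2*E))
(-30494 - 12053)*(z(65, -27) + (-16130/(-19997) - 44/(-21747))) = (-30494 - 12053)*(-3/2/65 + (-16130/(-19997) - 44/(-21747))) = -42547*(-3/2*1/65 + (-16130*(-1/19997) - 44*(-1/21747))) = -42547*(-3/130 + (16130/19997 + 4/1977)) = -42547*(-3/130 + 31968998/39534069) = -42547*4037367533/5139428970 = -171777876426551/5139428970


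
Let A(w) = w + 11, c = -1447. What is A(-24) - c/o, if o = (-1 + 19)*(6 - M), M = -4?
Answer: -893/180 ≈ -4.9611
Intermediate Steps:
o = 180 (o = (-1 + 19)*(6 - 1*(-4)) = 18*(6 + 4) = 18*10 = 180)
A(w) = 11 + w
A(-24) - c/o = (11 - 24) - (-1447)/180 = -13 - (-1447)/180 = -13 - 1*(-1447/180) = -13 + 1447/180 = -893/180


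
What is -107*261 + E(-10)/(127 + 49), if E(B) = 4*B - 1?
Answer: -4915193/176 ≈ -27927.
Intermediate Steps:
E(B) = -1 + 4*B
-107*261 + E(-10)/(127 + 49) = -107*261 + (-1 + 4*(-10))/(127 + 49) = -27927 + (-1 - 40)/176 = -27927 - 41*1/176 = -27927 - 41/176 = -4915193/176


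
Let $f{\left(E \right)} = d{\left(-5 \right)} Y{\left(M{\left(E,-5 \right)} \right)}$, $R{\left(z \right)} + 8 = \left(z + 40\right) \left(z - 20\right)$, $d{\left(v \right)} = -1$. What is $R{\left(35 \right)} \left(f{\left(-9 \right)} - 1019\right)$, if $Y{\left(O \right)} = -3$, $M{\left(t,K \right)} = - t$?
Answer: $-1134872$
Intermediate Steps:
$R{\left(z \right)} = -8 + \left(-20 + z\right) \left(40 + z\right)$ ($R{\left(z \right)} = -8 + \left(z + 40\right) \left(z - 20\right) = -8 + \left(40 + z\right) \left(-20 + z\right) = -8 + \left(-20 + z\right) \left(40 + z\right)$)
$f{\left(E \right)} = 3$ ($f{\left(E \right)} = \left(-1\right) \left(-3\right) = 3$)
$R{\left(35 \right)} \left(f{\left(-9 \right)} - 1019\right) = \left(-808 + 35^{2} + 20 \cdot 35\right) \left(3 - 1019\right) = \left(-808 + 1225 + 700\right) \left(-1016\right) = 1117 \left(-1016\right) = -1134872$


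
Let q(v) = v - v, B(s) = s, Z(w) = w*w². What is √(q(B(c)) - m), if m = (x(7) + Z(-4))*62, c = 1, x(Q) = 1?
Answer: 3*√434 ≈ 62.498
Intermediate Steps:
Z(w) = w³
q(v) = 0
m = -3906 (m = (1 + (-4)³)*62 = (1 - 64)*62 = -63*62 = -3906)
√(q(B(c)) - m) = √(0 - 1*(-3906)) = √(0 + 3906) = √3906 = 3*√434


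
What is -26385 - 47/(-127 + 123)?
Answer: -105493/4 ≈ -26373.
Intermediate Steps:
-26385 - 47/(-127 + 123) = -26385 - 47/(-4) = -26385 - 1/4*(-47) = -26385 + 47/4 = -105493/4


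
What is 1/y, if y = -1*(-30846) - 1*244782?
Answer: -1/213936 ≈ -4.6743e-6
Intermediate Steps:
y = -213936 (y = 30846 - 244782 = -213936)
1/y = 1/(-213936) = -1/213936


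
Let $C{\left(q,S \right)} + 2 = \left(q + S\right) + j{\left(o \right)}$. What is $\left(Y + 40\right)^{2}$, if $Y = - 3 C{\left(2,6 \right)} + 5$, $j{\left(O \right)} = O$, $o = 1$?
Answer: $576$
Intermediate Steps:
$C{\left(q,S \right)} = -1 + S + q$ ($C{\left(q,S \right)} = -2 + \left(\left(q + S\right) + 1\right) = -2 + \left(\left(S + q\right) + 1\right) = -2 + \left(1 + S + q\right) = -1 + S + q$)
$Y = -16$ ($Y = - 3 \left(-1 + 6 + 2\right) + 5 = \left(-3\right) 7 + 5 = -21 + 5 = -16$)
$\left(Y + 40\right)^{2} = \left(-16 + 40\right)^{2} = 24^{2} = 576$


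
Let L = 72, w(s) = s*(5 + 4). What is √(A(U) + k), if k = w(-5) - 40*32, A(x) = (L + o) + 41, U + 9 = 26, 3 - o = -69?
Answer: 2*I*√285 ≈ 33.764*I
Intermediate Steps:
o = 72 (o = 3 - 1*(-69) = 3 + 69 = 72)
w(s) = 9*s (w(s) = s*9 = 9*s)
U = 17 (U = -9 + 26 = 17)
A(x) = 185 (A(x) = (72 + 72) + 41 = 144 + 41 = 185)
k = -1325 (k = 9*(-5) - 40*32 = -45 - 1280 = -1325)
√(A(U) + k) = √(185 - 1325) = √(-1140) = 2*I*√285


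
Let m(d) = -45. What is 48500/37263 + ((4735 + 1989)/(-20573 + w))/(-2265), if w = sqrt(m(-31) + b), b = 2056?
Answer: 7749970140859846/5953713899231835 + 3362*sqrt(2011)/479326455135 ≈ 1.3017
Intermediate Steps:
w = sqrt(2011) (w = sqrt(-45 + 2056) = sqrt(2011) ≈ 44.844)
48500/37263 + ((4735 + 1989)/(-20573 + w))/(-2265) = 48500/37263 + ((4735 + 1989)/(-20573 + sqrt(2011)))/(-2265) = 48500*(1/37263) + (6724/(-20573 + sqrt(2011)))*(-1/2265) = 48500/37263 - 6724/(2265*(-20573 + sqrt(2011)))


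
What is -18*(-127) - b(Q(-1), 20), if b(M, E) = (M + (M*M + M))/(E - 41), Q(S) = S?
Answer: 48005/21 ≈ 2286.0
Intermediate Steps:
b(M, E) = (M² + 2*M)/(-41 + E) (b(M, E) = (M + (M² + M))/(-41 + E) = (M + (M + M²))/(-41 + E) = (M² + 2*M)/(-41 + E))
-18*(-127) - b(Q(-1), 20) = -18*(-127) - (-1)*(2 - 1)/(-41 + 20) = 2286 - (-1)/(-21) = 2286 - (-1)*(-1)/21 = 2286 - 1*1/21 = 2286 - 1/21 = 48005/21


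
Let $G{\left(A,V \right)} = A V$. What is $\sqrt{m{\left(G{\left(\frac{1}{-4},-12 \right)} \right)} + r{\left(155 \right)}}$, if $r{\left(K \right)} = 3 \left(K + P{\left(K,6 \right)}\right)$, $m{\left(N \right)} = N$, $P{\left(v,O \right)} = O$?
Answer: $9 \sqrt{6} \approx 22.045$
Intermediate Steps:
$r{\left(K \right)} = 18 + 3 K$ ($r{\left(K \right)} = 3 \left(K + 6\right) = 3 \left(6 + K\right) = 18 + 3 K$)
$\sqrt{m{\left(G{\left(\frac{1}{-4},-12 \right)} \right)} + r{\left(155 \right)}} = \sqrt{\frac{1}{-4} \left(-12\right) + \left(18 + 3 \cdot 155\right)} = \sqrt{\left(- \frac{1}{4}\right) \left(-12\right) + \left(18 + 465\right)} = \sqrt{3 + 483} = \sqrt{486} = 9 \sqrt{6}$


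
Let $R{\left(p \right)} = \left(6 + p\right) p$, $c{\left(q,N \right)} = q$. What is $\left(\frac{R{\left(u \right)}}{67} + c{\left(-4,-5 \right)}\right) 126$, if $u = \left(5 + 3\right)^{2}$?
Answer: $\frac{530712}{67} \approx 7921.1$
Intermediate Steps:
$u = 64$ ($u = 8^{2} = 64$)
$R{\left(p \right)} = p \left(6 + p\right)$
$\left(\frac{R{\left(u \right)}}{67} + c{\left(-4,-5 \right)}\right) 126 = \left(\frac{64 \left(6 + 64\right)}{67} - 4\right) 126 = \left(64 \cdot 70 \cdot \frac{1}{67} - 4\right) 126 = \left(4480 \cdot \frac{1}{67} - 4\right) 126 = \left(\frac{4480}{67} - 4\right) 126 = \frac{4212}{67} \cdot 126 = \frac{530712}{67}$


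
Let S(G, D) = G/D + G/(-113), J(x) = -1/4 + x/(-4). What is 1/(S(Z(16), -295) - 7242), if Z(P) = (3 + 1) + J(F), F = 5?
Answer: -6667/48282618 ≈ -0.00013808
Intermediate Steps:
J(x) = -¼ - x/4 (J(x) = -1*¼ + x*(-¼) = -¼ - x/4)
Z(P) = 5/2 (Z(P) = (3 + 1) + (-¼ - ¼*5) = 4 + (-¼ - 5/4) = 4 - 3/2 = 5/2)
S(G, D) = -G/113 + G/D (S(G, D) = G/D + G*(-1/113) = G/D - G/113 = -G/113 + G/D)
1/(S(Z(16), -295) - 7242) = 1/((-1/113*5/2 + (5/2)/(-295)) - 7242) = 1/((-5/226 + (5/2)*(-1/295)) - 7242) = 1/((-5/226 - 1/118) - 7242) = 1/(-204/6667 - 7242) = 1/(-48282618/6667) = -6667/48282618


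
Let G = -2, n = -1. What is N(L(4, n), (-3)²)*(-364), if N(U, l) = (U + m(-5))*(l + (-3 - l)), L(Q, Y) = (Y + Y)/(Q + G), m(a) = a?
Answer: -6552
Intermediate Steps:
L(Q, Y) = 2*Y/(-2 + Q) (L(Q, Y) = (Y + Y)/(Q - 2) = (2*Y)/(-2 + Q) = 2*Y/(-2 + Q))
N(U, l) = 15 - 3*U (N(U, l) = (U - 5)*(l + (-3 - l)) = (-5 + U)*(-3) = 15 - 3*U)
N(L(4, n), (-3)²)*(-364) = (15 - 6*(-1)/(-2 + 4))*(-364) = (15 - 6*(-1)/2)*(-364) = (15 - 3*(-1))*(-364) = (15 + 3)*(-364) = 18*(-364) = -6552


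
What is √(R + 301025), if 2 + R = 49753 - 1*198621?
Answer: √152155 ≈ 390.07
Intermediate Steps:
R = -148870 (R = -2 + (49753 - 1*198621) = -2 + (49753 - 198621) = -2 - 148868 = -148870)
√(R + 301025) = √(-148870 + 301025) = √152155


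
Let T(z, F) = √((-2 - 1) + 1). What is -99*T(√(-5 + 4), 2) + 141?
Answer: 141 - 99*I*√2 ≈ 141.0 - 140.01*I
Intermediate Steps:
T(z, F) = I*√2 (T(z, F) = √(-3 + 1) = √(-2) = I*√2)
-99*T(√(-5 + 4), 2) + 141 = -99*I*√2 + 141 = 141 - 99*I*√2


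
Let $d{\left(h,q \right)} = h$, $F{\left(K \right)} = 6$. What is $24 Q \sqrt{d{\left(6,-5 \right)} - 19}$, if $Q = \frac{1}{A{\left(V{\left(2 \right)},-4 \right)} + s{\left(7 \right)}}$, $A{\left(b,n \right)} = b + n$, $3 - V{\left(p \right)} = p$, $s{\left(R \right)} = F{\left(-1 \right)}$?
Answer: $8 i \sqrt{13} \approx 28.844 i$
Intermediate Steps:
$s{\left(R \right)} = 6$
$V{\left(p \right)} = 3 - p$
$Q = \frac{1}{3}$ ($Q = \frac{1}{\left(\left(3 - 2\right) - 4\right) + 6} = \frac{1}{\left(1 - 4\right) + 6} = \frac{1}{-3 + 6} = \frac{1}{3} \approx 0.33333$)
$24 Q \sqrt{d{\left(6,-5 \right)} - 19} = 24 \cdot \frac{1}{3} \sqrt{6 - 19} = 8 \sqrt{-13} = 8 i \sqrt{13}$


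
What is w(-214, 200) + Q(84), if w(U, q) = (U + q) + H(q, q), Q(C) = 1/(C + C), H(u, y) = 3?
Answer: -1847/168 ≈ -10.994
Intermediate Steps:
Q(C) = 1/(2*C)
w(U, q) = 3 + U + q (w(U, q) = (U + q) + 3 = 3 + U + q)
w(-214, 200) + Q(84) = (3 - 214 + 200) + (½)/84 = -11 + (½)*(1/84) = -11 + 1/168 = -1847/168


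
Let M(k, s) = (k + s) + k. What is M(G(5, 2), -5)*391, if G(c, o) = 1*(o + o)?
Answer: 1173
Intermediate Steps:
G(c, o) = 2*o (G(c, o) = 1*(2*o) = 2*o)
M(k, s) = s + 2*k
M(G(5, 2), -5)*391 = (-5 + 2*(2*2))*391 = (-5 + 2*4)*391 = (-5 + 8)*391 = 3*391 = 1173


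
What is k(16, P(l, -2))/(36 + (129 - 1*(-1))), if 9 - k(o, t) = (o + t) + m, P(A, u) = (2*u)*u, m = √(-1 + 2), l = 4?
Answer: -8/83 ≈ -0.096385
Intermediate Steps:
m = 1 (m = √1 = 1)
P(A, u) = 2*u²
k(o, t) = 8 - o - t (k(o, t) = 9 - ((o + t) + 1) = 9 - (1 + o + t) = 9 + (-1 - o - t) = 8 - o - t)
k(16, P(l, -2))/(36 + (129 - 1*(-1))) = (8 - 1*16 - 2*(-2)²)/(36 + (129 - 1*(-1))) = (8 - 16 - 2*4)/(36 + (129 + 1)) = (8 - 16 - 1*8)/(36 + 130) = (8 - 16 - 8)/166 = -16*1/166 = -8/83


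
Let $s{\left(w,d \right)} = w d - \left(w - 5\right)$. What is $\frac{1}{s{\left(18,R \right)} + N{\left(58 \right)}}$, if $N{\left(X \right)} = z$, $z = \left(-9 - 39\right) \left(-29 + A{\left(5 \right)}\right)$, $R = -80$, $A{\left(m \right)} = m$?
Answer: $- \frac{1}{301} \approx -0.0033223$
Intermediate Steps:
$z = 1152$ ($z = \left(-9 - 39\right) \left(-29 + 5\right) = \left(-48\right) \left(-24\right) = 1152$)
$N{\left(X \right)} = 1152$
$s{\left(w,d \right)} = 5 - w + d w$ ($s{\left(w,d \right)} = d w - \left(w - 5\right) = d w - \left(-5 + w\right) = 5 - w + d w$)
$\frac{1}{s{\left(18,R \right)} + N{\left(58 \right)}} = \frac{1}{\left(5 - 18 - 1440\right) + 1152} = \frac{1}{-1453 + 1152} = \frac{1}{-301} = - \frac{1}{301}$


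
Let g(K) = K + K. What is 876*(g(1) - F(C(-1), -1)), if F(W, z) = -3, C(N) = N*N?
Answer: 4380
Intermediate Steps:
C(N) = N**2
g(K) = 2*K
876*(g(1) - F(C(-1), -1)) = 876*(2*1 - 1*(-3)) = 876*(2 + 3) = 876*5 = 4380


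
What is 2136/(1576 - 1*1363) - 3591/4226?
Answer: 2753951/300046 ≈ 9.1784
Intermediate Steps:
2136/(1576 - 1*1363) - 3591/4226 = 2136/(1576 - 1363) - 3591*1/4226 = 2136/213 - 3591/4226 = 2136*(1/213) - 3591/4226 = 712/71 - 3591/4226 = 2753951/300046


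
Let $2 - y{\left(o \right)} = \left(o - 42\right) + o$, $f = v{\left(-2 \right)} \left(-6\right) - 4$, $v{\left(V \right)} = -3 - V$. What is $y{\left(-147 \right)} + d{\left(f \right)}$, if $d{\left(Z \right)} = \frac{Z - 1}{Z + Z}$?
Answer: $\frac{1353}{4} \approx 338.25$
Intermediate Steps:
$f = 2$ ($f = \left(-3 - -2\right) \left(-6\right) - 4 = \left(-3 + 2\right) \left(-6\right) - 4 = \left(-1\right) \left(-6\right) - 4 = 6 - 4 = 2$)
$d{\left(Z \right)} = \frac{-1 + Z}{2 Z}$
$y{\left(o \right)} = 44 - 2 o$ ($y{\left(o \right)} = 2 - \left(\left(o - 42\right) + o\right) = 2 - \left(\left(-42 + o\right) + o\right) = 2 - \left(-42 + 2 o\right) = 44 - 2 o$)
$y{\left(-147 \right)} + d{\left(f \right)} = \left(44 - -294\right) + \frac{-1 + 2}{2 \cdot 2} = \left(44 + 294\right) + \frac{1}{2} \cdot \frac{1}{2} \cdot 1 = 338 + \frac{1}{4} = \frac{1353}{4}$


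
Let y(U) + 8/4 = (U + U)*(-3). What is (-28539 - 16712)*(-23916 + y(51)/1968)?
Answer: 532457158999/492 ≈ 1.0822e+9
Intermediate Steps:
y(U) = -2 - 6*U (y(U) = -2 + (U + U)*(-3) = -2 + (2*U)*(-3) = -2 - 6*U)
(-28539 - 16712)*(-23916 + y(51)/1968) = (-28539 - 16712)*(-23916 + (-2 - 6*51)/1968) = -45251*(-23916 + (-2 - 306)*(1/1968)) = -45251*(-23916 - 308*1/1968) = -45251*(-23916 - 77/492) = -45251*(-11766749/492) = 532457158999/492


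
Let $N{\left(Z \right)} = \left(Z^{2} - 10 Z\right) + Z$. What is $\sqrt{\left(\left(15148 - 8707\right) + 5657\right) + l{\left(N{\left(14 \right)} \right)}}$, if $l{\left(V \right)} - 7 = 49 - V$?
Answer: $2 \sqrt{3021} \approx 109.93$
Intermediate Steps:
$N{\left(Z \right)} = Z^{2} - 9 Z$
$l{\left(V \right)} = 56 - V$ ($l{\left(V \right)} = 7 - \left(-49 + V\right) = 56 - V$)
$\sqrt{\left(\left(15148 - 8707\right) + 5657\right) + l{\left(N{\left(14 \right)} \right)}} = \sqrt{\left(\left(15148 - 8707\right) + 5657\right) + \left(56 - 14 \left(-9 + 14\right)\right)} = \sqrt{\left(6441 + 5657\right) + \left(56 - 14 \cdot 5\right)} = \sqrt{12098 + \left(56 - 70\right)} = \sqrt{12098 - 14} = \sqrt{12084} = 2 \sqrt{3021}$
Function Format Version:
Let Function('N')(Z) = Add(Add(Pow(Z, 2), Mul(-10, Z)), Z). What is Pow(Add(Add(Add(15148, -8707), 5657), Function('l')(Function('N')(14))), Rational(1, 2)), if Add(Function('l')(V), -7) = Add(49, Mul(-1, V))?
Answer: Mul(2, Pow(3021, Rational(1, 2))) ≈ 109.93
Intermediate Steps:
Function('N')(Z) = Add(Pow(Z, 2), Mul(-9, Z))
Function('l')(V) = Add(56, Mul(-1, V)) (Function('l')(V) = Add(7, Add(49, Mul(-1, V))) = Add(56, Mul(-1, V)))
Pow(Add(Add(Add(15148, -8707), 5657), Function('l')(Function('N')(14))), Rational(1, 2)) = Pow(Add(Add(Add(15148, -8707), 5657), Add(56, Mul(-1, Mul(14, Add(-9, 14))))), Rational(1, 2)) = Pow(Add(Add(6441, 5657), Add(56, Mul(-1, Mul(14, 5)))), Rational(1, 2)) = Pow(Add(12098, Add(56, Mul(-1, 70))), Rational(1, 2)) = Pow(Add(12098, Add(56, -70)), Rational(1, 2)) = Pow(Add(12098, -14), Rational(1, 2)) = Pow(12084, Rational(1, 2)) = Mul(2, Pow(3021, Rational(1, 2)))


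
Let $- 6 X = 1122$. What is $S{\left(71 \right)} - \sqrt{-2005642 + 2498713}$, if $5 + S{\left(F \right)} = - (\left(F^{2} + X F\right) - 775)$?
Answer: $9006 - \sqrt{493071} \approx 8303.8$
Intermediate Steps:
$X = -187$ ($X = \left(- \frac{1}{6}\right) 1122 = -187$)
$S{\left(F \right)} = 770 - F^{2} + 187 F$ ($S{\left(F \right)} = -5 - \left(\left(F^{2} - 187 F\right) - 775\right) = -5 - \left(-775 + F^{2} - 187 F\right) = -5 + \left(775 - F^{2} + 187 F\right) = 770 - F^{2} + 187 F$)
$S{\left(71 \right)} - \sqrt{-2005642 + 2498713} = \left(770 - 71^{2} + 187 \cdot 71\right) - \sqrt{-2005642 + 2498713} = \left(770 - 5041 + 13277\right) - \sqrt{493071} = 9006 - \sqrt{493071}$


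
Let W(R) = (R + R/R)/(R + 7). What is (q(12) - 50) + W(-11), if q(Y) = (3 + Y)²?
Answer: 355/2 ≈ 177.50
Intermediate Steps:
W(R) = (1 + R)/(7 + R) (W(R) = (R + 1)/(7 + R) = (1 + R)/(7 + R))
(q(12) - 50) + W(-11) = ((3 + 12)² - 50) + (1 - 11)/(7 - 11) = (15² - 50) - 10/(-4) = (225 - 50) - ¼*(-10) = 175 + 5/2 = 355/2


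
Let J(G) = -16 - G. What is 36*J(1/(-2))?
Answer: -558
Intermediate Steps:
36*J(1/(-2)) = 36*(-16 - 1/(-2)) = 36*(-16 - 1*(-1/2)) = 36*(-16 + 1/2) = 36*(-31/2) = -558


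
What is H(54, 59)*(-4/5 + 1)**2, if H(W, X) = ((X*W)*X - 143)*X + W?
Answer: 11082083/25 ≈ 4.4328e+5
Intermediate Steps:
H(W, X) = W + X*(-143 + W*X**2) (H(W, X) = ((W*X)*X - 143)*X + W = (W*X**2 - 143)*X + W = (-143 + W*X**2)*X + W = X*(-143 + W*X**2) + W = W + X*(-143 + W*X**2))
H(54, 59)*(-4/5 + 1)**2 = (54 - 143*59 + 54*59**3)*(-4/5 + 1)**2 = (54 - 8437 + 54*205379)*(-4*1/5 + 1)**2 = (54 - 8437 + 11090466)*(-4/5 + 1)**2 = 11082083*(1/5)**2 = 11082083*(1/25) = 11082083/25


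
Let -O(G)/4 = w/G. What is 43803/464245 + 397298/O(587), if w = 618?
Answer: -54134145397427/573806820 ≈ -94342.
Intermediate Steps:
O(G) = -2472/G
43803/464245 + 397298/O(587) = 43803/464245 + 397298/((-2472/587)) = 43803*(1/464245) + 397298/((-2472*1/587)) = 43803/464245 + 397298/(-2472/587) = 43803/464245 + 397298*(-587/2472) = 43803/464245 - 116606963/1236 = -54134145397427/573806820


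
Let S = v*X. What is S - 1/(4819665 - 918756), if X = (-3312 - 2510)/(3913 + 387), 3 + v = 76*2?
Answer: -1691976370901/8386954350 ≈ -201.74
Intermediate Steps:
v = 149 (v = -3 + 76*2 = -3 + 152 = 149)
X = -2911/2150 (X = -5822/4300 = -5822*1/4300 = -2911/2150 ≈ -1.3540)
S = -433739/2150 (S = 149*(-2911/2150) = -433739/2150 ≈ -201.74)
S - 1/(4819665 - 918756) = -433739/2150 - 1/(4819665 - 918756) = -433739/2150 - 1/3900909 = -1691976370901/8386954350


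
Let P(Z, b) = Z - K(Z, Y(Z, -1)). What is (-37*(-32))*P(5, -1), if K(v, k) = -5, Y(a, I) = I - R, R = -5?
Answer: 11840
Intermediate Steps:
Y(a, I) = 5 + I (Y(a, I) = I - 1*(-5) = I + 5 = 5 + I)
P(Z, b) = 5 + Z (P(Z, b) = Z - 1*(-5) = Z + 5 = 5 + Z)
(-37*(-32))*P(5, -1) = (-37*(-32))*(5 + 5) = 1184*10 = 11840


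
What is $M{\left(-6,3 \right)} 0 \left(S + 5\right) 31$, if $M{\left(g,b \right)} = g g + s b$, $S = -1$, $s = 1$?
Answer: $0$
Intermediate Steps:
$M{\left(g,b \right)} = b + g^{2}$ ($M{\left(g,b \right)} = g g + 1 b = g^{2} + b = b + g^{2}$)
$M{\left(-6,3 \right)} 0 \left(S + 5\right) 31 = \left(3 + \left(-6\right)^{2}\right) 0 \left(-1 + 5\right) 31 = \left(3 + 36\right) 0 \cdot 4 \cdot 31 = 39 \cdot 0 \cdot 31 = 0 \cdot 31 = 0$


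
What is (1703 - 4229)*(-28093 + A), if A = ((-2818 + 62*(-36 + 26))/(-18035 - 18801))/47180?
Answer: 30832012607478063/434480620 ≈ 7.0963e+7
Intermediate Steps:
A = 1719/868961240 (A = ((-2818 + 62*(-10))/(-36836))*(1/47180) = ((-2818 - 620)*(-1/36836))*(1/47180) = -3438*(-1/36836)*(1/47180) = (1719/18418)*(1/47180) = 1719/868961240 ≈ 1.9782e-6)
(1703 - 4229)*(-28093 + A) = (1703 - 4229)*(-28093 + 1719/868961240) = -2526*(-24411728113601/868961240) = 30832012607478063/434480620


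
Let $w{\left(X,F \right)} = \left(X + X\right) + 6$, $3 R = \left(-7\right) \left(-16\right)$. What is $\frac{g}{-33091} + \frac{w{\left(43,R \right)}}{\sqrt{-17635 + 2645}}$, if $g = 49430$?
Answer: $- \frac{49430}{33091} - \frac{46 i \sqrt{14990}}{7495} \approx -1.4938 - 0.75143 i$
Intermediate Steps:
$R = \frac{112}{3}$ ($R = \frac{\left(-7\right) \left(-16\right)}{3} = \frac{1}{3} \cdot 112 = \frac{112}{3} \approx 37.333$)
$w{\left(X,F \right)} = 6 + 2 X$ ($w{\left(X,F \right)} = 2 X + 6 = 6 + 2 X$)
$\frac{g}{-33091} + \frac{w{\left(43,R \right)}}{\sqrt{-17635 + 2645}} = \frac{49430}{-33091} + \frac{6 + 2 \cdot 43}{\sqrt{-17635 + 2645}} = 49430 \left(- \frac{1}{33091}\right) + \frac{6 + 86}{\sqrt{-14990}} = - \frac{49430}{33091} + \frac{92}{i \sqrt{14990}} = - \frac{49430}{33091} + 92 \left(- \frac{i \sqrt{14990}}{14990}\right) = - \frac{49430}{33091} - \frac{46 i \sqrt{14990}}{7495}$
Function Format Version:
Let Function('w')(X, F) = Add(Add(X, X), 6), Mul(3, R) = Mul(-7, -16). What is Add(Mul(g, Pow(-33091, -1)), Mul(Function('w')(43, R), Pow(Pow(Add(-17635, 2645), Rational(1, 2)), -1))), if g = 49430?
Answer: Add(Rational(-49430, 33091), Mul(Rational(-46, 7495), I, Pow(14990, Rational(1, 2)))) ≈ Add(-1.4938, Mul(-0.75143, I))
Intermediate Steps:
R = Rational(112, 3) (R = Mul(Rational(1, 3), Mul(-7, -16)) = Mul(Rational(1, 3), 112) = Rational(112, 3) ≈ 37.333)
Function('w')(X, F) = Add(6, Mul(2, X)) (Function('w')(X, F) = Add(Mul(2, X), 6) = Add(6, Mul(2, X)))
Add(Mul(g, Pow(-33091, -1)), Mul(Function('w')(43, R), Pow(Pow(Add(-17635, 2645), Rational(1, 2)), -1))) = Add(Mul(49430, Pow(-33091, -1)), Mul(Add(6, Mul(2, 43)), Pow(Pow(Add(-17635, 2645), Rational(1, 2)), -1))) = Add(Mul(49430, Rational(-1, 33091)), Mul(Add(6, 86), Pow(Pow(-14990, Rational(1, 2)), -1))) = Add(Rational(-49430, 33091), Mul(92, Pow(Mul(I, Pow(14990, Rational(1, 2))), -1))) = Add(Rational(-49430, 33091), Mul(92, Mul(Rational(-1, 14990), I, Pow(14990, Rational(1, 2))))) = Add(Rational(-49430, 33091), Mul(Rational(-46, 7495), I, Pow(14990, Rational(1, 2))))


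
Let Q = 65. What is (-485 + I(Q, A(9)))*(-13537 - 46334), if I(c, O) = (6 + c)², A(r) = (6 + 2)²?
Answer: -272772276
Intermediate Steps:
A(r) = 64 (A(r) = 8² = 64)
(-485 + I(Q, A(9)))*(-13537 - 46334) = (-485 + (6 + 65)²)*(-13537 - 46334) = (-485 + 71²)*(-59871) = (-485 + 5041)*(-59871) = 4556*(-59871) = -272772276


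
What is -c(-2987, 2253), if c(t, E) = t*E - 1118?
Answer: 6730829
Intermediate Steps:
c(t, E) = -1118 + E*t (c(t, E) = E*t - 1118 = -1118 + E*t)
-c(-2987, 2253) = -(-1118 + 2253*(-2987)) = -(-1118 - 6729711) = -1*(-6730829) = 6730829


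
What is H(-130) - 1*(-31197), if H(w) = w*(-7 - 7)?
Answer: 33017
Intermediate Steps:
H(w) = -14*w (H(w) = w*(-14) = -14*w)
H(-130) - 1*(-31197) = -14*(-130) - 1*(-31197) = 1820 + 31197 = 33017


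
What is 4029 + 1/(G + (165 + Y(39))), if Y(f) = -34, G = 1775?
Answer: 7679275/1906 ≈ 4029.0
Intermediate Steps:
4029 + 1/(G + (165 + Y(39))) = 4029 + 1/(1775 + (165 - 34)) = 4029 + 1/(1775 + 131) = 4029 + 1/1906 = 7679275/1906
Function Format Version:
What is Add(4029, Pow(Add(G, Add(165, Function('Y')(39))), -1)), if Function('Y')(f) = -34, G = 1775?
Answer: Rational(7679275, 1906) ≈ 4029.0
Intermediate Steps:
Add(4029, Pow(Add(G, Add(165, Function('Y')(39))), -1)) = Add(4029, Pow(Add(1775, Add(165, -34)), -1)) = Add(4029, Pow(Add(1775, 131), -1)) = Add(4029, Pow(1906, -1)) = Add(4029, Rational(1, 1906)) = Rational(7679275, 1906)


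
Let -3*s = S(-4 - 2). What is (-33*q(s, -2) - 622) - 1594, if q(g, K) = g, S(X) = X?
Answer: -2282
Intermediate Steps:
s = 2 (s = -(-4 - 2)/3 = -1/3*(-6) = 2)
(-33*q(s, -2) - 622) - 1594 = (-33*2 - 622) - 1594 = (-66 - 622) - 1594 = -688 - 1594 = -2282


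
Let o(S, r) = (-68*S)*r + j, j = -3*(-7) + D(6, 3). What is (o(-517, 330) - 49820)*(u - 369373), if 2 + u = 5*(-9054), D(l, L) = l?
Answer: -4789849256115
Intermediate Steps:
j = 27 (j = -3*(-7) + 6 = 21 + 6 = 27)
o(S, r) = 27 - 68*S*r (o(S, r) = (-68*S)*r + 27 = -68*S*r + 27 = 27 - 68*S*r)
u = -45272 (u = -2 + 5*(-9054) = -2 - 45270 = -45272)
(o(-517, 330) - 49820)*(u - 369373) = ((27 - 68*(-517)*330) - 49820)*(-45272 - 369373) = ((27 + 11601480) - 49820)*(-414645) = (11601507 - 49820)*(-414645) = 11551687*(-414645) = -4789849256115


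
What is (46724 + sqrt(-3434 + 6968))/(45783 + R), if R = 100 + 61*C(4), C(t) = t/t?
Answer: 11681/11486 + sqrt(3534)/45944 ≈ 1.0183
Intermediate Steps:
C(t) = 1
R = 161 (R = 100 + 61*1 = 100 + 61 = 161)
(46724 + sqrt(-3434 + 6968))/(45783 + R) = (46724 + sqrt(-3434 + 6968))/(45783 + 161) = (46724 + sqrt(3534))/45944 = (46724 + sqrt(3534))*(1/45944) = 11681/11486 + sqrt(3534)/45944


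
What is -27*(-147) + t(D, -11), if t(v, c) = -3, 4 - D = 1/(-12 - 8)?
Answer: 3966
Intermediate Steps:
D = 81/20 (D = 4 - 1/(-12 - 8) = 4 - 1/(-20) = 4 - 1*(-1/20) = 4 + 1/20 = 81/20 ≈ 4.0500)
-27*(-147) + t(D, -11) = -27*(-147) - 3 = 3969 - 3 = 3966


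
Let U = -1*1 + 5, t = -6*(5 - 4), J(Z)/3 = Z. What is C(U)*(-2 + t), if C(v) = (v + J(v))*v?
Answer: -512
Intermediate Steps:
J(Z) = 3*Z
t = -6 (t = -6*1 = -6)
U = 4 (U = -1 + 5 = 4)
C(v) = 4*v² (C(v) = (v + 3*v)*v = (4*v)*v = 4*v²)
C(U)*(-2 + t) = (4*4²)*(-2 - 6) = (4*16)*(-8) = 64*(-8) = -512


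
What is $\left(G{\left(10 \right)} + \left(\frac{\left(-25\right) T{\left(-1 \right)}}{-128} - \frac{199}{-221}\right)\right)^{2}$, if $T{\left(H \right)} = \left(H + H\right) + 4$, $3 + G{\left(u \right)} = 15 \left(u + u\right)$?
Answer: $\frac{17800205702841}{200052736} \approx 88978.0$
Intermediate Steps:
$G{\left(u \right)} = -3 + 30 u$ ($G{\left(u \right)} = -3 + 15 \left(u + u\right) = -3 + 15 \cdot 2 u = -3 + 30 u$)
$T{\left(H \right)} = 4 + 2 H$ ($T{\left(H \right)} = 2 H + 4 = 4 + 2 H$)
$\left(G{\left(10 \right)} + \left(\frac{\left(-25\right) T{\left(-1 \right)}}{-128} - \frac{199}{-221}\right)\right)^{2} = \left(\left(-3 + 30 \cdot 10\right) + \left(\frac{\left(-25\right) \left(4 + 2 \left(-1\right)\right)}{-128} - \frac{199}{-221}\right)\right)^{2} = \left(\left(-3 + 300\right) + \left(- 25 \left(4 - 2\right) \left(- \frac{1}{128}\right) - - \frac{199}{221}\right)\right)^{2} = \left(297 + \left(\left(-25\right) 2 \left(- \frac{1}{128}\right) + \frac{199}{221}\right)\right)^{2} = \left(297 + \left(\left(-50\right) \left(- \frac{1}{128}\right) + \frac{199}{221}\right)\right)^{2} = \left(297 + \left(\frac{25}{64} + \frac{199}{221}\right)\right)^{2} = \left(297 + \frac{18261}{14144}\right)^{2} = \left(\frac{4219029}{14144}\right)^{2} = \frac{17800205702841}{200052736}$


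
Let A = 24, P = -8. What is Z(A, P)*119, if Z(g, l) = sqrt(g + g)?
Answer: 476*sqrt(3) ≈ 824.46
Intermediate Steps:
Z(g, l) = sqrt(2)*sqrt(g) (Z(g, l) = sqrt(2*g) = sqrt(2)*sqrt(g))
Z(A, P)*119 = (sqrt(2)*sqrt(24))*119 = (sqrt(2)*(2*sqrt(6)))*119 = (4*sqrt(3))*119 = 476*sqrt(3)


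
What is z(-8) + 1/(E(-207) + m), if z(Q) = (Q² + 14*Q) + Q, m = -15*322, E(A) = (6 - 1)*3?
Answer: -269641/4815 ≈ -56.000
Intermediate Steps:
E(A) = 15 (E(A) = 5*3 = 15)
m = -4830
z(Q) = Q² + 15*Q
z(-8) + 1/(E(-207) + m) = -8*(15 - 8) + 1/(15 - 4830) = -8*7 + 1/(-4815) = -56 - 1/4815 = -269641/4815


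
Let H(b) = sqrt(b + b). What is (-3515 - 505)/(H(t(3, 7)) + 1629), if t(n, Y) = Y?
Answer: -6548580/2653627 + 4020*sqrt(14)/2653627 ≈ -2.4621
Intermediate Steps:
H(b) = sqrt(2)*sqrt(b) (H(b) = sqrt(2*b) = sqrt(2)*sqrt(b))
(-3515 - 505)/(H(t(3, 7)) + 1629) = (-3515 - 505)/(sqrt(2)*sqrt(7) + 1629) = -4020/(sqrt(14) + 1629) = -4020/(1629 + sqrt(14))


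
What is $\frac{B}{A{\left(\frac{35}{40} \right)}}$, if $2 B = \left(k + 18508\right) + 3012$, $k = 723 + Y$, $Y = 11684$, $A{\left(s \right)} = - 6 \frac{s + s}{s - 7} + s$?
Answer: $\frac{949956}{145} \approx 6551.4$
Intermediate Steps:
$A{\left(s \right)} = s - \frac{12 s}{-7 + s}$ ($A{\left(s \right)} = - 6 \frac{2 s}{-7 + s} + s = - \frac{12 s}{-7 + s} + s = s - \frac{12 s}{-7 + s}$)
$k = 12407$ ($k = 723 + 11684 = 12407$)
$B = \frac{33927}{2}$ ($B = \frac{\left(12407 + 18508\right) + 3012}{2} = \frac{30915 + 3012}{2} = \frac{1}{2} \cdot 33927 = \frac{33927}{2} \approx 16964.0$)
$\frac{B}{A{\left(\frac{35}{40} \right)}} = \frac{33927}{2 \frac{\frac{35}{40} \left(-19 + \frac{35}{40}\right)}{-7 + \frac{35}{40}}} = \frac{33927}{2 \frac{35 \cdot \frac{1}{40} \left(-19 + 35 \cdot \frac{1}{40}\right)}{-7 + 35 \cdot \frac{1}{40}}} = \frac{33927}{2 \frac{7 \left(-19 + \frac{7}{8}\right)}{8 \left(-7 + \frac{7}{8}\right)}} = \frac{33927}{2 \cdot \frac{7}{8} \frac{1}{- \frac{49}{8}} \left(- \frac{145}{8}\right)} = \frac{33927}{2 \cdot \frac{7}{8} \left(- \frac{8}{49}\right) \left(- \frac{145}{8}\right)} = \frac{33927}{2 \cdot \frac{145}{56}} = \frac{33927}{2} \cdot \frac{56}{145} = \frac{949956}{145}$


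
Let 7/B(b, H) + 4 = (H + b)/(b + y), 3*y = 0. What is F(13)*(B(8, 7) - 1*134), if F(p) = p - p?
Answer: 0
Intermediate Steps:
y = 0 (y = (⅓)*0 = 0)
B(b, H) = 7/(-4 + (H + b)/b) (B(b, H) = 7/(-4 + (H + b)/(b + 0)) = 7/(-4 + (H + b)/b))
F(p) = 0
F(13)*(B(8, 7) - 1*134) = 0*(7*8/(7 - 3*8) - 1*134) = 0*(7*8/(7 - 24) - 134) = 0*(7*8/(-17) - 134) = 0*(7*8*(-1/17) - 134) = 0*(-56/17 - 134) = 0*(-2334/17) = 0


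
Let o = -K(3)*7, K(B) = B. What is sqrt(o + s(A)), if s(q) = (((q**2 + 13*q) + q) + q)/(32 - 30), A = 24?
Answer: sqrt(447) ≈ 21.142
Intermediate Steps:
s(q) = q**2/2 + 15*q/2 (s(q) = ((q**2 + 14*q) + q)/2 = (q**2 + 15*q)*(1/2) = q**2/2 + 15*q/2)
o = -21 (o = -1*3*7 = -3*7 = -21)
sqrt(o + s(A)) = sqrt(-21 + (1/2)*24*(15 + 24)) = sqrt(-21 + (1/2)*24*39) = sqrt(-21 + 468) = sqrt(447)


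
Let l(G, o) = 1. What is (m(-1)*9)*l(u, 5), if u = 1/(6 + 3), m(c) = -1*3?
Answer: -27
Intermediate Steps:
m(c) = -3
u = ⅑ (u = 1/9 = ⅑ ≈ 0.11111)
(m(-1)*9)*l(u, 5) = -3*9*1 = -27*1 = -27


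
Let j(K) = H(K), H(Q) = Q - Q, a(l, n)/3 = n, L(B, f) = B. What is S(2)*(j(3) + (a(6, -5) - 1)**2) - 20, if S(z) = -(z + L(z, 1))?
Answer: -1044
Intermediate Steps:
a(l, n) = 3*n
H(Q) = 0
j(K) = 0
S(z) = -2*z (S(z) = -(z + z) = -2*z)
S(2)*(j(3) + (a(6, -5) - 1)**2) - 20 = (-2*2)*(0 + (3*(-5) - 1)**2) - 20 = -4*(0 + (-15 - 1)**2) - 20 = -4*(0 + (-16)**2) - 20 = -4*(0 + 256) - 20 = -4*256 - 20 = -1024 - 20 = -1044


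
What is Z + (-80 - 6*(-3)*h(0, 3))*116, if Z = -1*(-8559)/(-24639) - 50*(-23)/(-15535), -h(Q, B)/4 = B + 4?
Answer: -1728687986765/25517791 ≈ -67744.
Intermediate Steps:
h(Q, B) = -16 - 4*B (h(Q, B) = -4*(B + 4) = -4*(4 + B) = -16 - 4*B)
Z = -10753261/25517791 (Z = 8559*(-1/24639) + 1150*(-1/15535) = -2853/8213 - 230/3107 = -10753261/25517791 ≈ -0.42140)
Z + (-80 - 6*(-3)*h(0, 3))*116 = -10753261/25517791 + (-80 - 6*(-3)*(-16 - 4*3))*116 = -10753261/25517791 + (-80 - (-18)*(-16 - 12))*116 = -10753261/25517791 + (-80 - (-18)*(-28))*116 = -10753261/25517791 + (-80 - 1*504)*116 = -10753261/25517791 + (-80 - 504)*116 = -10753261/25517791 - 584*116 = -10753261/25517791 - 67744 = -1728687986765/25517791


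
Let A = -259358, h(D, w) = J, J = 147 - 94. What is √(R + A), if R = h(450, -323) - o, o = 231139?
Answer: 2*I*√122611 ≈ 700.32*I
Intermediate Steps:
J = 53
h(D, w) = 53
R = -231086 (R = 53 - 1*231139 = 53 - 231139 = -231086)
√(R + A) = √(-231086 - 259358) = √(-490444) = 2*I*√122611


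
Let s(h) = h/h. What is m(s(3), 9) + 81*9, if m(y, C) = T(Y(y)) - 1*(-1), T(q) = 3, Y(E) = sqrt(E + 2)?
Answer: 733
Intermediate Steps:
Y(E) = sqrt(2 + E)
s(h) = 1
m(y, C) = 4 (m(y, C) = 3 - 1*(-1) = 3 + 1 = 4)
m(s(3), 9) + 81*9 = 4 + 81*9 = 4 + 729 = 733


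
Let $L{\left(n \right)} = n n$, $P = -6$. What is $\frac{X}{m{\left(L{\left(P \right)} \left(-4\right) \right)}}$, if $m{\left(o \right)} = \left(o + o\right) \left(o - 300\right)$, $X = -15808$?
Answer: $- \frac{247}{1998} \approx -0.12362$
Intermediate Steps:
$L{\left(n \right)} = n^{2}$
$m{\left(o \right)} = 2 o \left(-300 + o\right)$
$\frac{X}{m{\left(L{\left(P \right)} \left(-4\right) \right)}} = - \frac{15808}{2 \left(-6\right)^{2} \left(-4\right) \left(-300 + \left(-6\right)^{2} \left(-4\right)\right)} = - \frac{15808}{2 \cdot 36 \left(-4\right) \left(-300 + 36 \left(-4\right)\right)} = - \frac{15808}{2 \left(-144\right) \left(-300 - 144\right)} = - \frac{15808}{2 \left(-144\right) \left(-444\right)} = - \frac{15808}{127872} = \left(-15808\right) \frac{1}{127872} = - \frac{247}{1998}$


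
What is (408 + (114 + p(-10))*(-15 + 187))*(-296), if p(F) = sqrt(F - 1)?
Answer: -5924736 - 50912*I*sqrt(11) ≈ -5.9247e+6 - 1.6886e+5*I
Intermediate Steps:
p(F) = sqrt(-1 + F)
(408 + (114 + p(-10))*(-15 + 187))*(-296) = (408 + (114 + sqrt(-1 - 10))*(-15 + 187))*(-296) = (408 + (114 + sqrt(-11))*172)*(-296) = (408 + (114 + I*sqrt(11))*172)*(-296) = (408 + (19608 + 172*I*sqrt(11)))*(-296) = (20016 + 172*I*sqrt(11))*(-296) = -5924736 - 50912*I*sqrt(11)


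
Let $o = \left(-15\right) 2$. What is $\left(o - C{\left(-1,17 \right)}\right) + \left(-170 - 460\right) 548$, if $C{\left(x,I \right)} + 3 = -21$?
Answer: $-345246$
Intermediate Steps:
$o = -30$
$C{\left(x,I \right)} = -24$ ($C{\left(x,I \right)} = -3 - 21 = -24$)
$\left(o - C{\left(-1,17 \right)}\right) + \left(-170 - 460\right) 548 = \left(-30 - -24\right) + \left(-170 - 460\right) 548 = \left(-30 + 24\right) - 345240 = -6 - 345240 = -345246$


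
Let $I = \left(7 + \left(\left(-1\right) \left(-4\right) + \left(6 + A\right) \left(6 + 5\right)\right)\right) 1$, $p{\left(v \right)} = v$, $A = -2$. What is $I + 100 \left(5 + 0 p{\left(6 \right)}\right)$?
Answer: $555$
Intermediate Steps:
$I = 55$ ($I = \left(7 - \left(-4 - \left(6 - 2\right) \left(6 + 5\right)\right)\right) 1 = \left(7 + \left(4 + 4 \cdot 11\right)\right) 1 = \left(7 + \left(4 + 44\right)\right) 1 = \left(7 + 48\right) 1 = 55 \cdot 1 = 55$)
$I + 100 \left(5 + 0 p{\left(6 \right)}\right) = 55 + 100 \left(5 + 0 \cdot 6\right) = 55 + 100 \left(5 + 0\right) = 55 + 100 \cdot 5 = 55 + 500 = 555$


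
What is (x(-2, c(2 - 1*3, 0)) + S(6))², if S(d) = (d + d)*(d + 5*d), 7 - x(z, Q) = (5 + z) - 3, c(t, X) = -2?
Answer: 192721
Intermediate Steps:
x(z, Q) = 5 - z (x(z, Q) = 7 - ((5 + z) - 3) = 7 - (2 + z) = 7 + (-2 - z) = 5 - z)
S(d) = 12*d² (S(d) = (2*d)*(6*d) = 12*d²)
(x(-2, c(2 - 1*3, 0)) + S(6))² = ((5 - 1*(-2)) + 12*6²)² = ((5 + 2) + 12*36)² = (7 + 432)² = 439² = 192721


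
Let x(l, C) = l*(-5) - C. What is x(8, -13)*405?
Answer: -10935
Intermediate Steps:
x(l, C) = -C - 5*l (x(l, C) = -5*l - C = -C - 5*l)
x(8, -13)*405 = (-1*(-13) - 5*8)*405 = (13 - 40)*405 = -27*405 = -10935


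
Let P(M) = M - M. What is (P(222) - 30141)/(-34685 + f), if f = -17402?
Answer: 30141/52087 ≈ 0.57867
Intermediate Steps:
P(M) = 0
(P(222) - 30141)/(-34685 + f) = (0 - 30141)/(-34685 - 17402) = -30141/(-52087) = -30141*(-1/52087) = 30141/52087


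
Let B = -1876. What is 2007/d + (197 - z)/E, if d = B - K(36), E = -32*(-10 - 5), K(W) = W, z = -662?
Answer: 84881/114720 ≈ 0.73990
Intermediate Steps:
E = 480 (E = -32*(-15) = 480)
d = -1912 (d = -1876 - 1*36 = -1876 - 36 = -1912)
2007/d + (197 - z)/E = 2007/(-1912) + (197 - 1*(-662))/480 = 2007*(-1/1912) + (197 + 662)*(1/480) = -2007/1912 + 859*(1/480) = -2007/1912 + 859/480 = 84881/114720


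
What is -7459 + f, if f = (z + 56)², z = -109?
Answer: -4650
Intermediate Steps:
f = 2809 (f = (-109 + 56)² = (-53)² = 2809)
-7459 + f = -7459 + 2809 = -4650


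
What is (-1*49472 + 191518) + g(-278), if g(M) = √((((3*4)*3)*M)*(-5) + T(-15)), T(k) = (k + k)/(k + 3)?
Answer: 142046 + √200170/2 ≈ 1.4227e+5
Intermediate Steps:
T(k) = 2*k/(3 + k) (T(k) = (2*k)/(3 + k) = 2*k/(3 + k))
g(M) = √(5/2 - 180*M) (g(M) = √((((3*4)*3)*M)*(-5) + 2*(-15)/(3 - 15)) = √(((12*3)*M)*(-5) + 2*(-15)/(-12)) = √((36*M)*(-5) + 2*(-15)*(-1/12)) = √(-180*M + 5/2) = √(5/2 - 180*M))
(-1*49472 + 191518) + g(-278) = (-1*49472 + 191518) + √(10 - 720*(-278))/2 = (-49472 + 191518) + √(10 + 200160)/2 = 142046 + √200170/2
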